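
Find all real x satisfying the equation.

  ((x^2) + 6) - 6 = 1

Step 1. [((x^2) + 6) - 6 = 1] -6 is outermost — add 6 both sides. So sub: (x^2) + 6 = 7.
Step 2. [(x^2) + 6 = 7] +6 is outermost — subtract 6 both sides. So sub: x^2 = 1.
Step 3. [x^2 = 1] √ both sides: 1 ≥ 0 gives two branches ⇒ sqrt: x = 1 or -1.

Answer: x ∈ {-1, 1}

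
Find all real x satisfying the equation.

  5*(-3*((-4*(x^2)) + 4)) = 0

Step 1. [5*(-3*((-4*(x^2)) + 4)) = 0] leading coefficient 5: divide by 5 ⇒ div: -3*((-4*(x^2)) + 4) = 0.
Step 2. [-3*((-4*(x^2)) + 4) = 0] leading coefficient -3: divide by -3. So div: (-4*(x^2)) + 4 = 0.
Step 3. [(-4*(x^2)) + 4 = 0] -4 divides every term; factor it out. So factor: (x^2) - 1 = 0.
Step 4. [(x^2) - 1 = 0] 1 comes off first (add 1) ⇒ sub: x^2 = 1.
Step 5. [x^2 = 1] √ both sides: 1 ≥ 0 gives two branches. So sqrt: x = 1 or -1.

Answer: x ∈ {-1, 1}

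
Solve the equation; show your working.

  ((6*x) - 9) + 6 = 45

Step 1. [((6*x) - 9) + 6 = 45] peel the +6: subtract 6 from each side ⇒ sub: (6*x) - 9 = 39.
Step 2. [(6*x) - 9 = 39] -9 is outermost — add 9 both sides ⇒ sub: 6*x = 48.
Step 3. [6*x = 48] leading coefficient 6: divide by 6 ⇒ div: x = 8.

Answer: x ∈ {8}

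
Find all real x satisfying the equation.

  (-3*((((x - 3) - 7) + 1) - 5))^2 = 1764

Step 1. [(-3*((((x - 3) - 7) + 1) - 5))^2 = 1764] LHS squared, RHS 1764 ≥ 0: apply √ (±), so sqrt: -3*((((x - 3) - 7) + 1) - 5) = 42 or -42.
Step 2. [-3*((((x - 3) - 7) + 1) - 5) = 42 or -42] -3·(inner) — divide through by -3, so div: (((x - 3) - 7) + 1) - 5 = -14 or 14.
Step 3. [(((x - 3) - 7) + 1) - 5 = -14 or 14] add 5: x sits inside (… - 5) ⇒ sub: ((x - 3) - 7) + 1 = -9 or 19.
Step 4. [((x - 3) - 7) + 1 = -9 or 19] +1 is outermost — subtract 1 both sides ⇒ sub: (x - 3) - 7 = -10 or 18.
Step 5. [(x - 3) - 7 = -10 or 18] add 7: x sits inside (… - 7), so sub: x - 3 = -3 or 25.
Step 6. [x - 3 = -3 or 25] 3 comes off first (add 3), so sub: x = 0 or 28.

Answer: x ∈ {0, 28}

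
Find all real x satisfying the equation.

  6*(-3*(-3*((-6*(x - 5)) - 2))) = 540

Step 1. [6*(-3*(-3*((-6*(x - 5)) - 2))) = 540] 6·(inner) — divide through by 6 ⇒ div: -3*(-3*((-6*(x - 5)) - 2)) = 90.
Step 2. [-3*(-3*((-6*(x - 5)) - 2)) = 90] LHS = -3·(…); ÷-3 both sides, so div: -3*((-6*(x - 5)) - 2) = -30.
Step 3. [-3*((-6*(x - 5)) - 2) = -30] leading coefficient -3: divide by -3 ⇒ div: (-6*(x - 5)) - 2 = 10.
Step 4. [(-6*(x - 5)) - 2 = 10] 2 comes off first (add 2). So sub: -6*(x - 5) = 12.
Step 5. [-6*(x - 5) = 12] divide by the outer -6 ⇒ div: x - 5 = -2.
Step 6. [x - 5 = -2] 5 comes off first (add 5) ⇒ sub: x = 3.

Answer: x ∈ {3}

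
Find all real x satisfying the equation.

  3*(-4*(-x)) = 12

Step 1. [3*(-4*(-x)) = 12] 3·(inner) — divide through by 3 ⇒ div: -4*(-x) = 4.
Step 2. [-4*(-x) = 4] LHS = -4·(…); ÷-4 both sides. So div: -x = -1.
Step 3. [-x = -1] flip signs both sides. So neg: x = 1.

Answer: x ∈ {1}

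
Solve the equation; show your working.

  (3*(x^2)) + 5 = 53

Step 1. [(3*(x^2)) + 5 = 53] +5 is outermost — subtract 5 both sides, so sub: 3*(x^2) = 48.
Step 2. [3*(x^2) = 48] divide by the outer 3, so div: x^2 = 16.
Step 3. [x^2 = 16] √ both sides: 16 ≥ 0 gives two branches. So sqrt: x = 4 or -4.

Answer: x ∈ {-4, 4}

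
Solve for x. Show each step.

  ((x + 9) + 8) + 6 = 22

Step 1. [((x + 9) + 8) + 6 = 22] the outer +6 inverts by subtracting 6. So sub: (x + 9) + 8 = 16.
Step 2. [(x + 9) + 8 = 16] 8 comes off first (subtract 8). So sub: x + 9 = 8.
Step 3. [x + 9 = 8] the outer +9 inverts by subtracting 9, so sub: x = -1.

Answer: x ∈ {-1}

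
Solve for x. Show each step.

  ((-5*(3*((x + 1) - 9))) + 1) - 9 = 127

Step 1. [((-5*(3*((x + 1) - 9))) + 1) - 9 = 127] the outer -9 inverts by adding 9. So sub: (-5*(3*((x + 1) - 9))) + 1 = 136.
Step 2. [(-5*(3*((x + 1) - 9))) + 1 = 136] +1 is outermost — subtract 1 both sides, so sub: -5*(3*((x + 1) - 9)) = 135.
Step 3. [-5*(3*((x + 1) - 9)) = 135] -5 out front; divide by -5 ⇒ div: 3*((x + 1) - 9) = -27.
Step 4. [3*((x + 1) - 9) = -27] 3 out front; divide by 3. So div: (x + 1) - 9 = -9.
Step 5. [(x + 1) - 9 = -9] add 9: x sits inside (… - 9) ⇒ sub: x + 1 = 0.
Step 6. [x + 1 = 0] peel the +1: subtract 1 from each side ⇒ sub: x = -1.

Answer: x ∈ {-1}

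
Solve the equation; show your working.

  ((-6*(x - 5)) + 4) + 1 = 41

Step 1. [((-6*(x - 5)) + 4) + 1 = 41] the outer +1 inverts by subtracting 1, so sub: (-6*(x - 5)) + 4 = 40.
Step 2. [(-6*(x - 5)) + 4 = 40] subtract 4: x sits inside (… + 4), so sub: -6*(x - 5) = 36.
Step 3. [-6*(x - 5) = 36] LHS = -6·(…); ÷-6 both sides. So div: x - 5 = -6.
Step 4. [x - 5 = -6] the outer -5 inverts by adding 5. So sub: x = -1.

Answer: x ∈ {-1}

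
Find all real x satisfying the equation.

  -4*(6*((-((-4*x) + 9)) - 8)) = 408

Step 1. [-4*(6*((-((-4*x) + 9)) - 8)) = 408] -4 out front; divide by -4. So div: 6*((-((-4*x) + 9)) - 8) = -102.
Step 2. [6*((-((-4*x) + 9)) - 8) = -102] 6·(inner) — divide through by 6. So div: (-((-4*x) + 9)) - 8 = -17.
Step 3. [(-((-4*x) + 9)) - 8 = -17] peel the -8: add 8 from each side. So sub: -((-4*x) + 9) = -9.
Step 4. [-((-4*x) + 9) = -9] leading − — multiply by −1. So neg: (-4*x) + 9 = 9.
Step 5. [(-4*x) + 9 = 9] +9 is outermost — subtract 9 both sides, so sub: -4*x = 0.
Step 6. [-4*x = 0] -4 out front; divide by -4 ⇒ div: x = 0.

Answer: x ∈ {0}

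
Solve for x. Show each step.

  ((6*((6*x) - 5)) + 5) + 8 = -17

Step 1. [((6*((6*x) - 5)) + 5) + 8 = -17] peel the +8: subtract 8 from each side. So sub: (6*((6*x) - 5)) + 5 = -25.
Step 2. [(6*((6*x) - 5)) + 5 = -25] subtract 5: x sits inside (… + 5), so sub: 6*((6*x) - 5) = -30.
Step 3. [6*((6*x) - 5) = -30] divide by the outer 6, so div: (6*x) - 5 = -5.
Step 4. [(6*x) - 5 = -5] -5 is outermost — add 5 both sides ⇒ sub: 6*x = 0.
Step 5. [6*x = 0] divide by the outer 6 ⇒ div: x = 0.

Answer: x ∈ {0}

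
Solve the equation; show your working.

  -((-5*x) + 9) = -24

Step 1. [-((-5*x) + 9) = -24] LHS negated; negate both sides. So neg: (-5*x) + 9 = 24.
Step 2. [(-5*x) + 9 = 24] peel the +9: subtract 9 from each side ⇒ sub: -5*x = 15.
Step 3. [-5*x = 15] leading coefficient -5: divide by -5, so div: x = -3.

Answer: x ∈ {-3}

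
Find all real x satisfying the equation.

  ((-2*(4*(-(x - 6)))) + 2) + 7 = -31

Step 1. [((-2*(4*(-(x - 6)))) + 2) + 7 = -31] peel the +7: subtract 7 from each side ⇒ sub: (-2*(4*(-(x - 6)))) + 2 = -38.
Step 2. [(-2*(4*(-(x - 6)))) + 2 = -38] -2 | LHS and -2 | -38: pull -2 out, so factor: (4*(-(x - 6))) - 1 = 19.
Step 3. [(4*(-(x - 6))) - 1 = 19] add 1: x sits inside (… - 1). So sub: 4*(-(x - 6)) = 20.
Step 4. [4*(-(x - 6)) = 20] 4·(inner) — divide through by 4. So div: -(x - 6) = 5.
Step 5. [-(x - 6) = 5] LHS negated; negate both sides ⇒ neg: x - 6 = -5.
Step 6. [x - 6 = -5] peel the -6: add 6 from each side, so sub: x = 1.

Answer: x ∈ {1}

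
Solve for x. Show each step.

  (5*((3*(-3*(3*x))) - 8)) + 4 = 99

Step 1. [(5*((3*(-3*(3*x))) - 8)) + 4 = 99] 4 comes off first (subtract 4). So sub: 5*((3*(-3*(3*x))) - 8) = 95.
Step 2. [5*((3*(-3*(3*x))) - 8) = 95] 5·(inner) — divide through by 5. So div: (3*(-3*(3*x))) - 8 = 19.
Step 3. [(3*(-3*(3*x))) - 8 = 19] the outer -8 inverts by adding 8. So sub: 3*(-3*(3*x)) = 27.
Step 4. [3*(-3*(3*x)) = 27] 3·(inner) — divide through by 3. So div: -3*(3*x) = 9.
Step 5. [-3*(3*x) = 9] LHS = -3·(…); ÷-3 both sides, so div: 3*x = -3.
Step 6. [3*x = -3] 3·(inner) — divide through by 3, so div: x = -1.

Answer: x ∈ {-1}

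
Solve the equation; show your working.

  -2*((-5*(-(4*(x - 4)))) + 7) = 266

Step 1. [-2*((-5*(-(4*(x - 4)))) + 7) = 266] -2 out front; divide by -2. So div: (-5*(-(4*(x - 4)))) + 7 = -133.
Step 2. [(-5*(-(4*(x - 4)))) + 7 = -133] peel the +7: subtract 7 from each side ⇒ sub: -5*(-(4*(x - 4))) = -140.
Step 3. [-5*(-(4*(x - 4))) = -140] leading coefficient -5: divide by -5, so div: -(4*(x - 4)) = 28.
Step 4. [-(4*(x - 4)) = 28] flip signs both sides ⇒ neg: 4*(x - 4) = -28.
Step 5. [4*(x - 4) = -28] 4·(inner) — divide through by 4. So div: x - 4 = -7.
Step 6. [x - 4 = -7] add 4: x sits inside (… - 4). So sub: x = -3.

Answer: x ∈ {-3}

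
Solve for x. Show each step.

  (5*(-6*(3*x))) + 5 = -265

Step 1. [(5*(-6*(3*x))) + 5 = -265] 5 | LHS and 5 | -265: pull 5 out. So factor: (-6*(3*x)) + 1 = -53.
Step 2. [(-6*(3*x)) + 1 = -53] peel the +1: subtract 1 from each side ⇒ sub: -6*(3*x) = -54.
Step 3. [-6*(3*x) = -54] -6 out front; divide by -6. So div: 3*x = 9.
Step 4. [3*x = 9] leading coefficient 3: divide by 3 ⇒ div: x = 3.

Answer: x ∈ {3}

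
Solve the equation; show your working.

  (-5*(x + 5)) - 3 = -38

Step 1. [(-5*(x + 5)) - 3 = -38] peel the -3: add 3 from each side, so sub: -5*(x + 5) = -35.
Step 2. [-5*(x + 5) = -35] leading coefficient -5: divide by -5. So div: x + 5 = 7.
Step 3. [x + 5 = 7] subtract 5: x sits inside (… + 5) ⇒ sub: x = 2.

Answer: x ∈ {2}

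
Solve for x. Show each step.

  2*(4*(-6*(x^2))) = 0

Step 1. [2*(4*(-6*(x^2))) = 0] divide by the outer 2. So div: 4*(-6*(x^2)) = 0.
Step 2. [4*(-6*(x^2)) = 0] 4 out front; divide by 4, so div: -6*(x^2) = 0.
Step 3. [-6*(x^2) = 0] leading coefficient -6: divide by -6, so div: x^2 = 0.
Step 4. [x^2 = 0] LHS squared, RHS 0 ≥ 0: apply √ (±) ⇒ sqrt: x = 0.

Answer: x ∈ {0}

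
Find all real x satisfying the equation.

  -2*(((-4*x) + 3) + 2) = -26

Step 1. [-2*(((-4*x) + 3) + 2) = -26] -2 out front; divide by -2, so div: ((-4*x) + 3) + 2 = 13.
Step 2. [((-4*x) + 3) + 2 = 13] subtract 2: x sits inside (… + 2), so sub: (-4*x) + 3 = 11.
Step 3. [(-4*x) + 3 = 11] 3 comes off first (subtract 3) ⇒ sub: -4*x = 8.
Step 4. [-4*x = 8] -4 out front; divide by -4 ⇒ div: x = -2.

Answer: x ∈ {-2}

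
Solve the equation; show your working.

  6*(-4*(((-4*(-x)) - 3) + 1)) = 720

Step 1. [6*(-4*(((-4*(-x)) - 3) + 1)) = 720] divide by the outer 6, so div: -4*(((-4*(-x)) - 3) + 1) = 120.
Step 2. [-4*(((-4*(-x)) - 3) + 1) = 120] -4 out front; divide by -4, so div: ((-4*(-x)) - 3) + 1 = -30.
Step 3. [((-4*(-x)) - 3) + 1 = -30] peel the +1: subtract 1 from each side ⇒ sub: (-4*(-x)) - 3 = -31.
Step 4. [(-4*(-x)) - 3 = -31] 3 comes off first (add 3). So sub: -4*(-x) = -28.
Step 5. [-4*(-x) = -28] -4·(inner) — divide through by -4 ⇒ div: -x = 7.
Step 6. [-x = 7] leading − — multiply by −1, so neg: x = -7.

Answer: x ∈ {-7}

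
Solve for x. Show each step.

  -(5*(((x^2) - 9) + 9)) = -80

Step 1. [-(5*(((x^2) - 9) + 9)) = -80] LHS negated; negate both sides ⇒ neg: 5*(((x^2) - 9) + 9) = 80.
Step 2. [5*(((x^2) - 9) + 9) = 80] leading coefficient 5: divide by 5 ⇒ div: ((x^2) - 9) + 9 = 16.
Step 3. [((x^2) - 9) + 9 = 16] peel the +9: subtract 9 from each side. So sub: (x^2) - 9 = 7.
Step 4. [(x^2) - 9 = 7] add 9: x sits inside (… - 9), so sub: x^2 = 16.
Step 5. [x^2 = 16] √ both sides: 16 ≥ 0 gives two branches. So sqrt: x = 4 or -4.

Answer: x ∈ {-4, 4}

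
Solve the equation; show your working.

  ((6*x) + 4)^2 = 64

Step 1. [((6*x) + 4)^2 = 64] 64 ≥ 0, LHS is (·)² — take ±√. So sqrt: (6*x) + 4 = 8 or -8.
Step 2. [(6*x) + 4 = 8 or -8] subtract 4: x sits inside (… + 4), so sub: 6*x = 4 or -12.
Step 3. [6*x = 4 or -12] 6 out front; divide by 6, so div: x = 2/3 or -2.

Answer: x ∈ {-2, 2/3}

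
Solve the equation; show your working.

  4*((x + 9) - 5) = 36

Step 1. [4*((x + 9) - 5) = 36] 4·(inner) — divide through by 4. So div: (x + 9) - 5 = 9.
Step 2. [(x + 9) - 5 = 9] -5 is outermost — add 5 both sides, so sub: x + 9 = 14.
Step 3. [x + 9 = 14] the outer +9 inverts by subtracting 9. So sub: x = 5.

Answer: x ∈ {5}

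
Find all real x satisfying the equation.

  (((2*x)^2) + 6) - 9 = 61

Step 1. [(((2*x)^2) + 6) - 9 = 61] add 9: x sits inside (… - 9). So sub: ((2*x)^2) + 6 = 70.
Step 2. [((2*x)^2) + 6 = 70] 6 comes off first (subtract 6), so sub: (2*x)^2 = 64.
Step 3. [(2*x)^2 = 64] LHS squared, RHS 64 ≥ 0: apply √ (±). So sqrt: 2*x = 8 or -8.
Step 4. [2*x = 8 or -8] divide by the outer 2. So div: x = 4 or -4.

Answer: x ∈ {-4, 4}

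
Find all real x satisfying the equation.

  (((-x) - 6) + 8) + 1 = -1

Step 1. [(((-x) - 6) + 8) + 1 = -1] 1 comes off first (subtract 1), so sub: ((-x) - 6) + 8 = -2.
Step 2. [((-x) - 6) + 8 = -2] peel the +8: subtract 8 from each side. So sub: (-x) - 6 = -10.
Step 3. [(-x) - 6 = -10] 6 comes off first (add 6). So sub: -x = -4.
Step 4. [-x = -4] flip signs both sides, so neg: x = 4.

Answer: x ∈ {4}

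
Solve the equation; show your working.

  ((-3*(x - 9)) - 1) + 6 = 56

Step 1. [((-3*(x - 9)) - 1) + 6 = 56] subtract 6: x sits inside (… + 6), so sub: (-3*(x - 9)) - 1 = 50.
Step 2. [(-3*(x - 9)) - 1 = 50] 1 comes off first (add 1). So sub: -3*(x - 9) = 51.
Step 3. [-3*(x - 9) = 51] -3·(inner) — divide through by -3. So div: x - 9 = -17.
Step 4. [x - 9 = -17] -9 is outermost — add 9 both sides. So sub: x = -8.

Answer: x ∈ {-8}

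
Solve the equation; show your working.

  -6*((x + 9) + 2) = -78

Step 1. [-6*((x + 9) + 2) = -78] -6 out front; divide by -6. So div: (x + 9) + 2 = 13.
Step 2. [(x + 9) + 2 = 13] the outer +2 inverts by subtracting 2. So sub: x + 9 = 11.
Step 3. [x + 9 = 11] peel the +9: subtract 9 from each side ⇒ sub: x = 2.

Answer: x ∈ {2}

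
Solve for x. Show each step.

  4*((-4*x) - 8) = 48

Step 1. [4*((-4*x) - 8) = 48] 4 out front; divide by 4. So div: (-4*x) - 8 = 12.
Step 2. [(-4*x) - 8 = 12] peel the -8: add 8 from each side, so sub: -4*x = 20.
Step 3. [-4*x = 20] -4 out front; divide by -4. So div: x = -5.

Answer: x ∈ {-5}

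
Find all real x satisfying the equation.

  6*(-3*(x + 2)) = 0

Step 1. [6*(-3*(x + 2)) = 0] 6·(inner) — divide through by 6. So div: -3*(x + 2) = 0.
Step 2. [-3*(x + 2) = 0] LHS = -3·(…); ÷-3 both sides, so div: x + 2 = 0.
Step 3. [x + 2 = 0] 2 comes off first (subtract 2) ⇒ sub: x = -2.

Answer: x ∈ {-2}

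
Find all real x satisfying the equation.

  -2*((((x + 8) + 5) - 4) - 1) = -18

Step 1. [-2*((((x + 8) + 5) - 4) - 1) = -18] divide by the outer -2. So div: (((x + 8) + 5) - 4) - 1 = 9.
Step 2. [(((x + 8) + 5) - 4) - 1 = 9] peel the -1: add 1 from each side, so sub: ((x + 8) + 5) - 4 = 10.
Step 3. [((x + 8) + 5) - 4 = 10] the outer -4 inverts by adding 4. So sub: (x + 8) + 5 = 14.
Step 4. [(x + 8) + 5 = 14] 5 comes off first (subtract 5) ⇒ sub: x + 8 = 9.
Step 5. [x + 8 = 9] peel the +8: subtract 8 from each side, so sub: x = 1.

Answer: x ∈ {1}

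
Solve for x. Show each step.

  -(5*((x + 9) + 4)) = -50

Step 1. [-(5*((x + 9) + 4)) = -50] LHS negated; negate both sides ⇒ neg: 5*((x + 9) + 4) = 50.
Step 2. [5*((x + 9) + 4) = 50] 5 out front; divide by 5, so div: (x + 9) + 4 = 10.
Step 3. [(x + 9) + 4 = 10] the outer +4 inverts by subtracting 4 ⇒ sub: x + 9 = 6.
Step 4. [x + 9 = 6] the outer +9 inverts by subtracting 9. So sub: x = -3.

Answer: x ∈ {-3}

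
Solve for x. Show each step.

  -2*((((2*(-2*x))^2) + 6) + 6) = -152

Step 1. [-2*((((2*(-2*x))^2) + 6) + 6) = -152] -2·(inner) — divide through by -2 ⇒ div: (((2*(-2*x))^2) + 6) + 6 = 76.
Step 2. [(((2*(-2*x))^2) + 6) + 6 = 76] the outer +6 inverts by subtracting 6, so sub: ((2*(-2*x))^2) + 6 = 70.
Step 3. [((2*(-2*x))^2) + 6 = 70] peel the +6: subtract 6 from each side ⇒ sub: (2*(-2*x))^2 = 64.
Step 4. [(2*(-2*x))^2 = 64] 64 ≥ 0, LHS is (·)² — take ±√. So sqrt: 2*(-2*x) = 8 or -8.
Step 5. [2*(-2*x) = 8 or -8] 2·(inner) — divide through by 2, so div: -2*x = 4 or -4.
Step 6. [-2*x = 4 or -4] leading coefficient -2: divide by -2. So div: x = -2 or 2.

Answer: x ∈ {-2, 2}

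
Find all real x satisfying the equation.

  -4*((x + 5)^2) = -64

Step 1. [-4*((x + 5)^2) = -64] leading coefficient -4: divide by -4, so div: (x + 5)^2 = 16.
Step 2. [(x + 5)^2 = 16] LHS squared, RHS 16 ≥ 0: apply √ (±). So sqrt: x + 5 = 4 or -4.
Step 3. [x + 5 = 4 or -4] 5 comes off first (subtract 5). So sub: x = -1 or -9.

Answer: x ∈ {-9, -1}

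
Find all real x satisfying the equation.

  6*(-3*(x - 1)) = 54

Step 1. [6*(-3*(x - 1)) = 54] divide by the outer 6 ⇒ div: -3*(x - 1) = 9.
Step 2. [-3*(x - 1) = 9] -3·(inner) — divide through by -3, so div: x - 1 = -3.
Step 3. [x - 1 = -3] -1 is outermost — add 1 both sides ⇒ sub: x = -2.

Answer: x ∈ {-2}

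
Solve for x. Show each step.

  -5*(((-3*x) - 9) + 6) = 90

Step 1. [-5*(((-3*x) - 9) + 6) = 90] -5·(inner) — divide through by -5 ⇒ div: ((-3*x) - 9) + 6 = -18.
Step 2. [((-3*x) - 9) + 6 = -18] subtract 6: x sits inside (… + 6) ⇒ sub: (-3*x) - 9 = -24.
Step 3. [(-3*x) - 9 = -24] -3 divides every term; factor it out ⇒ factor: x + 3 = 8.
Step 4. [x + 3 = 8] 3 comes off first (subtract 3) ⇒ sub: x = 5.

Answer: x ∈ {5}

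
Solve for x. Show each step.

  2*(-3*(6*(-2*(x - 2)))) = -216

Step 1. [2*(-3*(6*(-2*(x - 2)))) = -216] 2·(inner) — divide through by 2, so div: -3*(6*(-2*(x - 2))) = -108.
Step 2. [-3*(6*(-2*(x - 2))) = -108] LHS = -3·(…); ÷-3 both sides ⇒ div: 6*(-2*(x - 2)) = 36.
Step 3. [6*(-2*(x - 2)) = 36] 6·(inner) — divide through by 6. So div: -2*(x - 2) = 6.
Step 4. [-2*(x - 2) = 6] -2 out front; divide by -2 ⇒ div: x - 2 = -3.
Step 5. [x - 2 = -3] the outer -2 inverts by adding 2. So sub: x = -1.

Answer: x ∈ {-1}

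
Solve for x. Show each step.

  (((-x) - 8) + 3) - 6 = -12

Step 1. [(((-x) - 8) + 3) - 6 = -12] the outer -6 inverts by adding 6. So sub: ((-x) - 8) + 3 = -6.
Step 2. [((-x) - 8) + 3 = -6] 3 comes off first (subtract 3), so sub: (-x) - 8 = -9.
Step 3. [(-x) - 8 = -9] 8 comes off first (add 8), so sub: -x = -1.
Step 4. [-x = -1] flip signs both sides ⇒ neg: x = 1.

Answer: x ∈ {1}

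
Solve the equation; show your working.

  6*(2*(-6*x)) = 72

Step 1. [6*(2*(-6*x)) = 72] 6 out front; divide by 6, so div: 2*(-6*x) = 12.
Step 2. [2*(-6*x) = 12] 2 out front; divide by 2, so div: -6*x = 6.
Step 3. [-6*x = 6] leading coefficient -6: divide by -6. So div: x = -1.

Answer: x ∈ {-1}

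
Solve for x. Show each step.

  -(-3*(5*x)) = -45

Step 1. [-(-3*(5*x)) = -45] leading − — multiply by −1 ⇒ neg: -3*(5*x) = 45.
Step 2. [-3*(5*x) = 45] divide by the outer -3, so div: 5*x = -15.
Step 3. [5*x = -15] 5·(inner) — divide through by 5, so div: x = -3.

Answer: x ∈ {-3}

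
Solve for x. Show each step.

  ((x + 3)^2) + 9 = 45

Step 1. [((x + 3)^2) + 9 = 45] 9 comes off first (subtract 9). So sub: (x + 3)^2 = 36.
Step 2. [(x + 3)^2 = 36] LHS squared, RHS 36 ≥ 0: apply √ (±). So sqrt: x + 3 = 6 or -6.
Step 3. [x + 3 = 6 or -6] +3 is outermost — subtract 3 both sides. So sub: x = 3 or -9.

Answer: x ∈ {-9, 3}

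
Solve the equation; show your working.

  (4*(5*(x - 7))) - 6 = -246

Step 1. [(4*(5*(x - 7))) - 6 = -246] 6 comes off first (add 6), so sub: 4*(5*(x - 7)) = -240.
Step 2. [4*(5*(x - 7)) = -240] LHS = 4·(…); ÷4 both sides ⇒ div: 5*(x - 7) = -60.
Step 3. [5*(x - 7) = -60] divide by the outer 5 ⇒ div: x - 7 = -12.
Step 4. [x - 7 = -12] the outer -7 inverts by adding 7, so sub: x = -5.

Answer: x ∈ {-5}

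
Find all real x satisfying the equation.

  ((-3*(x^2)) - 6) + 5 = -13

Step 1. [((-3*(x^2)) - 6) + 5 = -13] peel the +5: subtract 5 from each side. So sub: (-3*(x^2)) - 6 = -18.
Step 2. [(-3*(x^2)) - 6 = -18] common factor -3 (LHS and -18) — divide through, so factor: (x^2) + 2 = 6.
Step 3. [(x^2) + 2 = 6] the outer +2 inverts by subtracting 2. So sub: x^2 = 4.
Step 4. [x^2 = 4] √ both sides: 4 ≥ 0 gives two branches ⇒ sqrt: x = 2 or -2.

Answer: x ∈ {-2, 2}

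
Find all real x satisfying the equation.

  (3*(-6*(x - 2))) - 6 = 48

Step 1. [(3*(-6*(x - 2))) - 6 = 48] add 6: x sits inside (… - 6), so sub: 3*(-6*(x - 2)) = 54.
Step 2. [3*(-6*(x - 2)) = 54] leading coefficient 3: divide by 3, so div: -6*(x - 2) = 18.
Step 3. [-6*(x - 2) = 18] divide by the outer -6, so div: x - 2 = -3.
Step 4. [x - 2 = -3] the outer -2 inverts by adding 2 ⇒ sub: x = -1.

Answer: x ∈ {-1}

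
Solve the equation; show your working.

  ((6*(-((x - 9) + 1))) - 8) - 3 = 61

Step 1. [((6*(-((x - 9) + 1))) - 8) - 3 = 61] peel the -3: add 3 from each side, so sub: (6*(-((x - 9) + 1))) - 8 = 64.
Step 2. [(6*(-((x - 9) + 1))) - 8 = 64] add 8: x sits inside (… - 8) ⇒ sub: 6*(-((x - 9) + 1)) = 72.
Step 3. [6*(-((x - 9) + 1)) = 72] LHS = 6·(…); ÷6 both sides, so div: -((x - 9) + 1) = 12.
Step 4. [-((x - 9) + 1) = 12] leading − — multiply by −1. So neg: (x - 9) + 1 = -12.
Step 5. [(x - 9) + 1 = -12] 1 comes off first (subtract 1). So sub: x - 9 = -13.
Step 6. [x - 9 = -13] 9 comes off first (add 9) ⇒ sub: x = -4.

Answer: x ∈ {-4}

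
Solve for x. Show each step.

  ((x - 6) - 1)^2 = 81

Step 1. [((x - 6) - 1)^2 = 81] √ both sides: 81 ≥ 0 gives two branches ⇒ sqrt: (x - 6) - 1 = 9 or -9.
Step 2. [(x - 6) - 1 = 9 or -9] add 1: x sits inside (… - 1). So sub: x - 6 = 10 or -8.
Step 3. [x - 6 = 10 or -8] peel the -6: add 6 from each side ⇒ sub: x = 16 or -2.

Answer: x ∈ {-2, 16}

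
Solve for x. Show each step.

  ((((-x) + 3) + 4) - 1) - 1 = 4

Step 1. [((((-x) + 3) + 4) - 1) - 1 = 4] add 1: x sits inside (… - 1), so sub: (((-x) + 3) + 4) - 1 = 5.
Step 2. [(((-x) + 3) + 4) - 1 = 5] -1 is outermost — add 1 both sides, so sub: ((-x) + 3) + 4 = 6.
Step 3. [((-x) + 3) + 4 = 6] +4 is outermost — subtract 4 both sides. So sub: (-x) + 3 = 2.
Step 4. [(-x) + 3 = 2] subtract 3: x sits inside (… + 3). So sub: -x = -1.
Step 5. [-x = -1] flip signs both sides, so neg: x = 1.

Answer: x ∈ {1}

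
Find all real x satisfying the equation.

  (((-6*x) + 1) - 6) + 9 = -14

Step 1. [(((-6*x) + 1) - 6) + 9 = -14] +9 is outermost — subtract 9 both sides. So sub: ((-6*x) + 1) - 6 = -23.
Step 2. [((-6*x) + 1) - 6 = -23] -6 is outermost — add 6 both sides ⇒ sub: (-6*x) + 1 = -17.
Step 3. [(-6*x) + 1 = -17] 1 comes off first (subtract 1). So sub: -6*x = -18.
Step 4. [-6*x = -18] leading coefficient -6: divide by -6, so div: x = 3.

Answer: x ∈ {3}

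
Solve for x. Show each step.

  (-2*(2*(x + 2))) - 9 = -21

Step 1. [(-2*(2*(x + 2))) - 9 = -21] the outer -9 inverts by adding 9, so sub: -2*(2*(x + 2)) = -12.
Step 2. [-2*(2*(x + 2)) = -12] leading coefficient -2: divide by -2 ⇒ div: 2*(x + 2) = 6.
Step 3. [2*(x + 2) = 6] 2·(inner) — divide through by 2 ⇒ div: x + 2 = 3.
Step 4. [x + 2 = 3] the outer +2 inverts by subtracting 2, so sub: x = 1.

Answer: x ∈ {1}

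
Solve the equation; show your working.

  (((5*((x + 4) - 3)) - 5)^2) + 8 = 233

Step 1. [(((5*((x + 4) - 3)) - 5)^2) + 8 = 233] peel the +8: subtract 8 from each side ⇒ sub: ((5*((x + 4) - 3)) - 5)^2 = 225.
Step 2. [((5*((x + 4) - 3)) - 5)^2 = 225] LHS squared, RHS 225 ≥ 0: apply √ (±). So sqrt: (5*((x + 4) - 3)) - 5 = 15 or -15.
Step 3. [(5*((x + 4) - 3)) - 5 = 15 or -15] common factor 5 (LHS and 15 or -15) — divide through. So factor: ((x + 4) - 3) - 1 = 3 or -3.
Step 4. [((x + 4) - 3) - 1 = 3 or -3] add 1: x sits inside (… - 1). So sub: (x + 4) - 3 = 4 or -2.
Step 5. [(x + 4) - 3 = 4 or -2] peel the -3: add 3 from each side, so sub: x + 4 = 7 or 1.
Step 6. [x + 4 = 7 or 1] the outer +4 inverts by subtracting 4 ⇒ sub: x = 3 or -3.

Answer: x ∈ {-3, 3}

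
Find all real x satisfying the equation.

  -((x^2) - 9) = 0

Step 1. [-((x^2) - 9) = 0] flip signs both sides. So neg: (x^2) - 9 = 0.
Step 2. [(x^2) - 9 = 0] add 9: x sits inside (… - 9), so sub: x^2 = 9.
Step 3. [x^2 = 9] LHS squared, RHS 9 ≥ 0: apply √ (±), so sqrt: x = 3 or -3.

Answer: x ∈ {-3, 3}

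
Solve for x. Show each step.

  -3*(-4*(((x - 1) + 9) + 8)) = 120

Step 1. [-3*(-4*(((x - 1) + 9) + 8)) = 120] leading coefficient -3: divide by -3, so div: -4*(((x - 1) + 9) + 8) = -40.
Step 2. [-4*(((x - 1) + 9) + 8) = -40] LHS = -4·(…); ÷-4 both sides. So div: ((x - 1) + 9) + 8 = 10.
Step 3. [((x - 1) + 9) + 8 = 10] +8 is outermost — subtract 8 both sides, so sub: (x - 1) + 9 = 2.
Step 4. [(x - 1) + 9 = 2] subtract 9: x sits inside (… + 9). So sub: x - 1 = -7.
Step 5. [x - 1 = -7] peel the -1: add 1 from each side. So sub: x = -6.

Answer: x ∈ {-6}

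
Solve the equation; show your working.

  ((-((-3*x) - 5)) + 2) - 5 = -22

Step 1. [((-((-3*x) - 5)) + 2) - 5 = -22] peel the -5: add 5 from each side ⇒ sub: (-((-3*x) - 5)) + 2 = -17.
Step 2. [(-((-3*x) - 5)) + 2 = -17] +2 is outermost — subtract 2 both sides ⇒ sub: -((-3*x) - 5) = -19.
Step 3. [-((-3*x) - 5) = -19] leading − — multiply by −1 ⇒ neg: (-3*x) - 5 = 19.
Step 4. [(-3*x) - 5 = 19] 5 comes off first (add 5). So sub: -3*x = 24.
Step 5. [-3*x = 24] divide by the outer -3, so div: x = -8.

Answer: x ∈ {-8}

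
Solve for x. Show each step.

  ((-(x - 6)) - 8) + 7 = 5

Step 1. [((-(x - 6)) - 8) + 7 = 5] subtract 7: x sits inside (… + 7). So sub: (-(x - 6)) - 8 = -2.
Step 2. [(-(x - 6)) - 8 = -2] -8 is outermost — add 8 both sides ⇒ sub: -(x - 6) = 6.
Step 3. [-(x - 6) = 6] LHS negated; negate both sides. So neg: x - 6 = -6.
Step 4. [x - 6 = -6] peel the -6: add 6 from each side. So sub: x = 0.

Answer: x ∈ {0}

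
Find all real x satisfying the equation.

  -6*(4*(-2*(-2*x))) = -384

Step 1. [-6*(4*(-2*(-2*x))) = -384] -6·(inner) — divide through by -6, so div: 4*(-2*(-2*x)) = 64.
Step 2. [4*(-2*(-2*x)) = 64] LHS = 4·(…); ÷4 both sides. So div: -2*(-2*x) = 16.
Step 3. [-2*(-2*x) = 16] leading coefficient -2: divide by -2, so div: -2*x = -8.
Step 4. [-2*x = -8] divide by the outer -2 ⇒ div: x = 4.

Answer: x ∈ {4}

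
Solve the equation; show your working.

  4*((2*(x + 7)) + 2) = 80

Step 1. [4*((2*(x + 7)) + 2) = 80] leading coefficient 4: divide by 4 ⇒ div: (2*(x + 7)) + 2 = 20.
Step 2. [(2*(x + 7)) + 2 = 20] +2 is outermost — subtract 2 both sides. So sub: 2*(x + 7) = 18.
Step 3. [2*(x + 7) = 18] leading coefficient 2: divide by 2. So div: x + 7 = 9.
Step 4. [x + 7 = 9] +7 is outermost — subtract 7 both sides, so sub: x = 2.

Answer: x ∈ {2}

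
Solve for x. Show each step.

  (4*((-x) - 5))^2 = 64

Step 1. [(4*((-x) - 5))^2 = 64] √ both sides: 64 ≥ 0 gives two branches ⇒ sqrt: 4*((-x) - 5) = 8 or -8.
Step 2. [4*((-x) - 5) = 8 or -8] 4 out front; divide by 4 ⇒ div: (-x) - 5 = 2 or -2.
Step 3. [(-x) - 5 = 2 or -2] -5 is outermost — add 5 both sides ⇒ sub: -x = 7 or 3.
Step 4. [-x = 7 or 3] flip signs both sides ⇒ neg: x = -7 or -3.

Answer: x ∈ {-7, -3}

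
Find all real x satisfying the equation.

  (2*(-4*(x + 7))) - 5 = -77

Step 1. [(2*(-4*(x + 7))) - 5 = -77] peel the -5: add 5 from each side ⇒ sub: 2*(-4*(x + 7)) = -72.
Step 2. [2*(-4*(x + 7)) = -72] divide by the outer 2 ⇒ div: -4*(x + 7) = -36.
Step 3. [-4*(x + 7) = -36] LHS = -4·(…); ÷-4 both sides, so div: x + 7 = 9.
Step 4. [x + 7 = 9] +7 is outermost — subtract 7 both sides. So sub: x = 2.

Answer: x ∈ {2}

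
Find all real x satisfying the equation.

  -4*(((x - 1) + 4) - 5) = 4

Step 1. [-4*(((x - 1) + 4) - 5) = 4] -4·(inner) — divide through by -4, so div: ((x - 1) + 4) - 5 = -1.
Step 2. [((x - 1) + 4) - 5 = -1] the outer -5 inverts by adding 5, so sub: (x - 1) + 4 = 4.
Step 3. [(x - 1) + 4 = 4] 4 comes off first (subtract 4) ⇒ sub: x - 1 = 0.
Step 4. [x - 1 = 0] the outer -1 inverts by adding 1, so sub: x = 1.

Answer: x ∈ {1}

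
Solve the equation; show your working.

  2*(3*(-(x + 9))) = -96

Step 1. [2*(3*(-(x + 9))) = -96] LHS = 2·(…); ÷2 both sides ⇒ div: 3*(-(x + 9)) = -48.
Step 2. [3*(-(x + 9)) = -48] 3 out front; divide by 3. So div: -(x + 9) = -16.
Step 3. [-(x + 9) = -16] flip signs both sides. So neg: x + 9 = 16.
Step 4. [x + 9 = 16] peel the +9: subtract 9 from each side ⇒ sub: x = 7.

Answer: x ∈ {7}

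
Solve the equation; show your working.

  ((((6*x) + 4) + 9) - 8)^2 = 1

Step 1. [((((6*x) + 4) + 9) - 8)^2 = 1] 1 ≥ 0, LHS is (·)² — take ±√. So sqrt: (((6*x) + 4) + 9) - 8 = 1 or -1.
Step 2. [(((6*x) + 4) + 9) - 8 = 1 or -1] 8 comes off first (add 8). So sub: ((6*x) + 4) + 9 = 9 or 7.
Step 3. [((6*x) + 4) + 9 = 9 or 7] 9 comes off first (subtract 9) ⇒ sub: (6*x) + 4 = 0 or -2.
Step 4. [(6*x) + 4 = 0 or -2] +4 is outermost — subtract 4 both sides ⇒ sub: 6*x = -4 or -6.
Step 5. [6*x = -4 or -6] divide by the outer 6 ⇒ div: x = -2/3 or -1.

Answer: x ∈ {-1, -2/3}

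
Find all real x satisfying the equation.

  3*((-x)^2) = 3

Step 1. [3*((-x)^2) = 3] leading coefficient 3: divide by 3. So div: (-x)^2 = 1.
Step 2. [(-x)^2 = 1] LHS squared, RHS 1 ≥ 0: apply √ (±), so sqrt: -x = 1 or -1.
Step 3. [-x = 1 or -1] flip signs both sides, so neg: x = -1 or 1.

Answer: x ∈ {-1, 1}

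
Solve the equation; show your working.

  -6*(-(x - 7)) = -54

Step 1. [-6*(-(x - 7)) = -54] LHS = -6·(…); ÷-6 both sides. So div: -(x - 7) = 9.
Step 2. [-(x - 7) = 9] LHS negated; negate both sides ⇒ neg: x - 7 = -9.
Step 3. [x - 7 = -9] -7 is outermost — add 7 both sides ⇒ sub: x = -2.

Answer: x ∈ {-2}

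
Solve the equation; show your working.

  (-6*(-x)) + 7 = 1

Step 1. [(-6*(-x)) + 7 = 1] 7 comes off first (subtract 7). So sub: -6*(-x) = -6.
Step 2. [-6*(-x) = -6] LHS = -6·(…); ÷-6 both sides ⇒ div: -x = 1.
Step 3. [-x = 1] flip signs both sides ⇒ neg: x = -1.

Answer: x ∈ {-1}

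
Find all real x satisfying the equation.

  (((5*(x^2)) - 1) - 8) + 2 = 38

Step 1. [(((5*(x^2)) - 1) - 8) + 2 = 38] the outer +2 inverts by subtracting 2, so sub: ((5*(x^2)) - 1) - 8 = 36.
Step 2. [((5*(x^2)) - 1) - 8 = 36] -8 is outermost — add 8 both sides, so sub: (5*(x^2)) - 1 = 44.
Step 3. [(5*(x^2)) - 1 = 44] peel the -1: add 1 from each side ⇒ sub: 5*(x^2) = 45.
Step 4. [5*(x^2) = 45] LHS = 5·(…); ÷5 both sides ⇒ div: x^2 = 9.
Step 5. [x^2 = 9] LHS squared, RHS 9 ≥ 0: apply √ (±). So sqrt: x = 3 or -3.

Answer: x ∈ {-3, 3}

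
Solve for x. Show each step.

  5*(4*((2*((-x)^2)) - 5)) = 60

Step 1. [5*(4*((2*((-x)^2)) - 5)) = 60] 5·(inner) — divide through by 5, so div: 4*((2*((-x)^2)) - 5) = 12.
Step 2. [4*((2*((-x)^2)) - 5) = 12] 4 out front; divide by 4, so div: (2*((-x)^2)) - 5 = 3.
Step 3. [(2*((-x)^2)) - 5 = 3] peel the -5: add 5 from each side, so sub: 2*((-x)^2) = 8.
Step 4. [2*((-x)^2) = 8] leading coefficient 2: divide by 2, so div: (-x)^2 = 4.
Step 5. [(-x)^2 = 4] √ both sides: 4 ≥ 0 gives two branches ⇒ sqrt: -x = 2 or -2.
Step 6. [-x = 2 or -2] LHS negated; negate both sides ⇒ neg: x = -2 or 2.

Answer: x ∈ {-2, 2}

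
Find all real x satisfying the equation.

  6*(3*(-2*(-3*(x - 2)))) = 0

Step 1. [6*(3*(-2*(-3*(x - 2)))) = 0] leading coefficient 6: divide by 6, so div: 3*(-2*(-3*(x - 2))) = 0.
Step 2. [3*(-2*(-3*(x - 2))) = 0] 3 out front; divide by 3. So div: -2*(-3*(x - 2)) = 0.
Step 3. [-2*(-3*(x - 2)) = 0] -2·(inner) — divide through by -2 ⇒ div: -3*(x - 2) = 0.
Step 4. [-3*(x - 2) = 0] LHS = -3·(…); ÷-3 both sides. So div: x - 2 = 0.
Step 5. [x - 2 = 0] 2 comes off first (add 2) ⇒ sub: x = 2.

Answer: x ∈ {2}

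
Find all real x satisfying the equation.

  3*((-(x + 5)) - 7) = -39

Step 1. [3*((-(x + 5)) - 7) = -39] 3·(inner) — divide through by 3, so div: (-(x + 5)) - 7 = -13.
Step 2. [(-(x + 5)) - 7 = -13] peel the -7: add 7 from each side, so sub: -(x + 5) = -6.
Step 3. [-(x + 5) = -6] LHS negated; negate both sides, so neg: x + 5 = 6.
Step 4. [x + 5 = 6] the outer +5 inverts by subtracting 5, so sub: x = 1.

Answer: x ∈ {1}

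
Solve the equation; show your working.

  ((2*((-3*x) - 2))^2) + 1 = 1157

Step 1. [((2*((-3*x) - 2))^2) + 1 = 1157] the outer +1 inverts by subtracting 1 ⇒ sub: (2*((-3*x) - 2))^2 = 1156.
Step 2. [(2*((-3*x) - 2))^2 = 1156] 1156 ≥ 0, LHS is (·)² — take ±√ ⇒ sqrt: 2*((-3*x) - 2) = 34 or -34.
Step 3. [2*((-3*x) - 2) = 34 or -34] leading coefficient 2: divide by 2. So div: (-3*x) - 2 = 17 or -17.
Step 4. [(-3*x) - 2 = 17 or -17] add 2: x sits inside (… - 2) ⇒ sub: -3*x = 19 or -15.
Step 5. [-3*x = 19 or -15] -3·(inner) — divide through by -3, so div: x = -19/3 or 5.

Answer: x ∈ {-19/3, 5}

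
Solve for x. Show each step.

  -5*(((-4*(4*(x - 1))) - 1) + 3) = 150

Step 1. [-5*(((-4*(4*(x - 1))) - 1) + 3) = 150] -5·(inner) — divide through by -5 ⇒ div: ((-4*(4*(x - 1))) - 1) + 3 = -30.
Step 2. [((-4*(4*(x - 1))) - 1) + 3 = -30] peel the +3: subtract 3 from each side. So sub: (-4*(4*(x - 1))) - 1 = -33.
Step 3. [(-4*(4*(x - 1))) - 1 = -33] add 1: x sits inside (… - 1), so sub: -4*(4*(x - 1)) = -32.
Step 4. [-4*(4*(x - 1)) = -32] LHS = -4·(…); ÷-4 both sides. So div: 4*(x - 1) = 8.
Step 5. [4*(x - 1) = 8] leading coefficient 4: divide by 4. So div: x - 1 = 2.
Step 6. [x - 1 = 2] peel the -1: add 1 from each side. So sub: x = 3.

Answer: x ∈ {3}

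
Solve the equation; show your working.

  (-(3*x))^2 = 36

Step 1. [(-(3*x))^2 = 36] LHS squared, RHS 36 ≥ 0: apply √ (±). So sqrt: -(3*x) = 6 or -6.
Step 2. [-(3*x) = 6 or -6] flip signs both sides. So neg: 3*x = -6 or 6.
Step 3. [3*x = -6 or 6] LHS = 3·(…); ÷3 both sides ⇒ div: x = -2 or 2.

Answer: x ∈ {-2, 2}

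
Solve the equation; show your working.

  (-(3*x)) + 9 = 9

Step 1. [(-(3*x)) + 9 = 9] +9 is outermost — subtract 9 both sides, so sub: -(3*x) = 0.
Step 2. [-(3*x) = 0] flip signs both sides ⇒ neg: 3*x = 0.
Step 3. [3*x = 0] 3 out front; divide by 3 ⇒ div: x = 0.

Answer: x ∈ {0}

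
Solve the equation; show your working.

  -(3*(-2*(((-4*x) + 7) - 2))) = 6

Step 1. [-(3*(-2*(((-4*x) + 7) - 2))) = 6] flip signs both sides. So neg: 3*(-2*(((-4*x) + 7) - 2)) = -6.
Step 2. [3*(-2*(((-4*x) + 7) - 2)) = -6] LHS = 3·(…); ÷3 both sides. So div: -2*(((-4*x) + 7) - 2) = -2.
Step 3. [-2*(((-4*x) + 7) - 2) = -2] LHS = -2·(…); ÷-2 both sides. So div: ((-4*x) + 7) - 2 = 1.
Step 4. [((-4*x) + 7) - 2 = 1] peel the -2: add 2 from each side ⇒ sub: (-4*x) + 7 = 3.
Step 5. [(-4*x) + 7 = 3] +7 is outermost — subtract 7 both sides. So sub: -4*x = -4.
Step 6. [-4*x = -4] LHS = -4·(…); ÷-4 both sides ⇒ div: x = 1.

Answer: x ∈ {1}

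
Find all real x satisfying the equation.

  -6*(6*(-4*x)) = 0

Step 1. [-6*(6*(-4*x)) = 0] -6 out front; divide by -6. So div: 6*(-4*x) = 0.
Step 2. [6*(-4*x) = 0] 6 out front; divide by 6. So div: -4*x = 0.
Step 3. [-4*x = 0] -4 out front; divide by -4, so div: x = 0.

Answer: x ∈ {0}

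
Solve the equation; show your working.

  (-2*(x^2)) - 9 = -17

Step 1. [(-2*(x^2)) - 9 = -17] peel the -9: add 9 from each side ⇒ sub: -2*(x^2) = -8.
Step 2. [-2*(x^2) = -8] -2·(inner) — divide through by -2. So div: x^2 = 4.
Step 3. [x^2 = 4] √ both sides: 4 ≥ 0 gives two branches. So sqrt: x = 2 or -2.

Answer: x ∈ {-2, 2}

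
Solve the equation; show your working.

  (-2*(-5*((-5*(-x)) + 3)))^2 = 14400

Step 1. [(-2*(-5*((-5*(-x)) + 3)))^2 = 14400] 14400 ≥ 0, LHS is (·)² — take ±√. So sqrt: -2*(-5*((-5*(-x)) + 3)) = 120 or -120.
Step 2. [-2*(-5*((-5*(-x)) + 3)) = 120 or -120] divide by the outer -2. So div: -5*((-5*(-x)) + 3) = -60 or 60.
Step 3. [-5*((-5*(-x)) + 3) = -60 or 60] -5·(inner) — divide through by -5. So div: (-5*(-x)) + 3 = 12 or -12.
Step 4. [(-5*(-x)) + 3 = 12 or -12] +3 is outermost — subtract 3 both sides. So sub: -5*(-x) = 9 or -15.
Step 5. [-5*(-x) = 9 or -15] divide by the outer -5, so div: -x = -9/5 or 3.
Step 6. [-x = -9/5 or 3] leading − — multiply by −1 ⇒ neg: x = 9/5 or -3.

Answer: x ∈ {-3, 9/5}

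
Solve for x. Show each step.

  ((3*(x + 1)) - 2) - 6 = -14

Step 1. [((3*(x + 1)) - 2) - 6 = -14] -6 is outermost — add 6 both sides ⇒ sub: (3*(x + 1)) - 2 = -8.
Step 2. [(3*(x + 1)) - 2 = -8] peel the -2: add 2 from each side, so sub: 3*(x + 1) = -6.
Step 3. [3*(x + 1) = -6] leading coefficient 3: divide by 3. So div: x + 1 = -2.
Step 4. [x + 1 = -2] +1 is outermost — subtract 1 both sides, so sub: x = -3.

Answer: x ∈ {-3}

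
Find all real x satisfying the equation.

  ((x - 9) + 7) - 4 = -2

Step 1. [((x - 9) + 7) - 4 = -2] -4 is outermost — add 4 both sides, so sub: (x - 9) + 7 = 2.
Step 2. [(x - 9) + 7 = 2] 7 comes off first (subtract 7), so sub: x - 9 = -5.
Step 3. [x - 9 = -5] peel the -9: add 9 from each side ⇒ sub: x = 4.

Answer: x ∈ {4}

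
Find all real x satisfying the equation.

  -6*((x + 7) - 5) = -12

Step 1. [-6*((x + 7) - 5) = -12] -6·(inner) — divide through by -6, so div: (x + 7) - 5 = 2.
Step 2. [(x + 7) - 5 = 2] peel the -5: add 5 from each side ⇒ sub: x + 7 = 7.
Step 3. [x + 7 = 7] the outer +7 inverts by subtracting 7. So sub: x = 0.

Answer: x ∈ {0}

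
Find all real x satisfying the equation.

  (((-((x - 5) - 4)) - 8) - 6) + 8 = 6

Step 1. [(((-((x - 5) - 4)) - 8) - 6) + 8 = 6] +8 is outermost — subtract 8 both sides ⇒ sub: ((-((x - 5) - 4)) - 8) - 6 = -2.
Step 2. [((-((x - 5) - 4)) - 8) - 6 = -2] peel the -6: add 6 from each side. So sub: (-((x - 5) - 4)) - 8 = 4.
Step 3. [(-((x - 5) - 4)) - 8 = 4] add 8: x sits inside (… - 8), so sub: -((x - 5) - 4) = 12.
Step 4. [-((x - 5) - 4) = 12] LHS negated; negate both sides, so neg: (x - 5) - 4 = -12.
Step 5. [(x - 5) - 4 = -12] the outer -4 inverts by adding 4 ⇒ sub: x - 5 = -8.
Step 6. [x - 5 = -8] the outer -5 inverts by adding 5, so sub: x = -3.

Answer: x ∈ {-3}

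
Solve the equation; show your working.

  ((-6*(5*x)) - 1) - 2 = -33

Step 1. [((-6*(5*x)) - 1) - 2 = -33] -2 is outermost — add 2 both sides. So sub: (-6*(5*x)) - 1 = -31.
Step 2. [(-6*(5*x)) - 1 = -31] the outer -1 inverts by adding 1 ⇒ sub: -6*(5*x) = -30.
Step 3. [-6*(5*x) = -30] divide by the outer -6. So div: 5*x = 5.
Step 4. [5*x = 5] divide by the outer 5 ⇒ div: x = 1.

Answer: x ∈ {1}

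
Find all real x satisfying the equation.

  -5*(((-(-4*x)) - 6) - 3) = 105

Step 1. [-5*(((-(-4*x)) - 6) - 3) = 105] LHS = -5·(…); ÷-5 both sides ⇒ div: ((-(-4*x)) - 6) - 3 = -21.
Step 2. [((-(-4*x)) - 6) - 3 = -21] add 3: x sits inside (… - 3), so sub: (-(-4*x)) - 6 = -18.
Step 3. [(-(-4*x)) - 6 = -18] the outer -6 inverts by adding 6 ⇒ sub: -(-4*x) = -12.
Step 4. [-(-4*x) = -12] LHS negated; negate both sides. So neg: -4*x = 12.
Step 5. [-4*x = 12] -4 out front; divide by -4. So div: x = -3.

Answer: x ∈ {-3}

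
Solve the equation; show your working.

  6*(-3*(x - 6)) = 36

Step 1. [6*(-3*(x - 6)) = 36] LHS = 6·(…); ÷6 both sides. So div: -3*(x - 6) = 6.
Step 2. [-3*(x - 6) = 6] divide by the outer -3 ⇒ div: x - 6 = -2.
Step 3. [x - 6 = -2] the outer -6 inverts by adding 6. So sub: x = 4.

Answer: x ∈ {4}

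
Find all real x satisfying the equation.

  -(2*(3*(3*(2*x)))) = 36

Step 1. [-(2*(3*(3*(2*x)))) = 36] flip signs both sides. So neg: 2*(3*(3*(2*x))) = -36.
Step 2. [2*(3*(3*(2*x))) = -36] leading coefficient 2: divide by 2 ⇒ div: 3*(3*(2*x)) = -18.
Step 3. [3*(3*(2*x)) = -18] leading coefficient 3: divide by 3, so div: 3*(2*x) = -6.
Step 4. [3*(2*x) = -6] leading coefficient 3: divide by 3, so div: 2*x = -2.
Step 5. [2*x = -2] LHS = 2·(…); ÷2 both sides, so div: x = -1.

Answer: x ∈ {-1}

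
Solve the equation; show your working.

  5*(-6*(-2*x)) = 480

Step 1. [5*(-6*(-2*x)) = 480] divide by the outer 5 ⇒ div: -6*(-2*x) = 96.
Step 2. [-6*(-2*x) = 96] leading coefficient -6: divide by -6 ⇒ div: -2*x = -16.
Step 3. [-2*x = -16] -2 out front; divide by -2 ⇒ div: x = 8.

Answer: x ∈ {8}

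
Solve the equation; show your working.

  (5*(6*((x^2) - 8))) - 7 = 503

Step 1. [(5*(6*((x^2) - 8))) - 7 = 503] the outer -7 inverts by adding 7 ⇒ sub: 5*(6*((x^2) - 8)) = 510.
Step 2. [5*(6*((x^2) - 8)) = 510] 5 out front; divide by 5, so div: 6*((x^2) - 8) = 102.
Step 3. [6*((x^2) - 8) = 102] divide by the outer 6, so div: (x^2) - 8 = 17.
Step 4. [(x^2) - 8 = 17] peel the -8: add 8 from each side. So sub: x^2 = 25.
Step 5. [x^2 = 25] √ both sides: 25 ≥ 0 gives two branches ⇒ sqrt: x = 5 or -5.

Answer: x ∈ {-5, 5}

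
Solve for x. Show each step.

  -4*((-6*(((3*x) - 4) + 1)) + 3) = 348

Step 1. [-4*((-6*(((3*x) - 4) + 1)) + 3) = 348] LHS = -4·(…); ÷-4 both sides. So div: (-6*(((3*x) - 4) + 1)) + 3 = -87.
Step 2. [(-6*(((3*x) - 4) + 1)) + 3 = -87] the outer +3 inverts by subtracting 3, so sub: -6*(((3*x) - 4) + 1) = -90.
Step 3. [-6*(((3*x) - 4) + 1) = -90] LHS = -6·(…); ÷-6 both sides, so div: ((3*x) - 4) + 1 = 15.
Step 4. [((3*x) - 4) + 1 = 15] 1 comes off first (subtract 1). So sub: (3*x) - 4 = 14.
Step 5. [(3*x) - 4 = 14] 4 comes off first (add 4). So sub: 3*x = 18.
Step 6. [3*x = 18] LHS = 3·(…); ÷3 both sides ⇒ div: x = 6.

Answer: x ∈ {6}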